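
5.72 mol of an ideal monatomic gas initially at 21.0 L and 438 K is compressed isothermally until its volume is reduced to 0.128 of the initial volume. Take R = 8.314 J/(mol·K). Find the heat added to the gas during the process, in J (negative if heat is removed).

-42800 J

P₁ = nRT₁/V₁ = 5.72×8.314×438/21.0 = 992 kPa.
Isothermal: T stays 438 K; PV = const ⇒ V₂ = 2.69 L, P₂ = 7750 kPa.
ΔU = 0 (ideal gas, T constant).
W = nRT ln(V₂/V₁) = 5.72×8.314×438×ln(0.128) = -42800 J.
Q = ΔU + W = -42800 J.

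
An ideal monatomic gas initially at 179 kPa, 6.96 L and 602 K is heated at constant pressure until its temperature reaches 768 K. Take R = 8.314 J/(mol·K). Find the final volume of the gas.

8.88 L

Isobaric: P stays 179 kPa; V/T = const ⇒ T₂ = 768 K, V₂ = 8.88 L.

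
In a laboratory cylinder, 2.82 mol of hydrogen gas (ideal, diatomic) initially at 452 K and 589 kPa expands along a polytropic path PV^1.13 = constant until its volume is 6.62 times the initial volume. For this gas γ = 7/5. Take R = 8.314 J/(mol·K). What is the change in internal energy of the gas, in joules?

-5770 J

V₁ = nRT₁/P₁ = 2.82×8.314×452/589 = 18.0 L.
Polytropic n=1.13: T₂ = T₁(V₁/V₂)^(n−1) = 452×(0.151)^0.13 = 354 K; P₂ = P₁(V₁/V₂)^n = 69.6 kPa.
For an ideal gas ΔU = nCvΔT with Cv = (5/2)R = 20.8 J/(mol·K).
ΔU = 2.82×20.8×(354−452) = -5770 J.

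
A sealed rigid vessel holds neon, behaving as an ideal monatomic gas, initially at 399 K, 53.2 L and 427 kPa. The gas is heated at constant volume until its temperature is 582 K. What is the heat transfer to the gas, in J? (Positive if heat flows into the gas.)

15600 J

n = P₁V₁/(RT₁) = 427×53.2/(8.314×399) = 6.85 mol.
Isochoric: V stays 53.2 L; P/T = const ⇒ T₂ = 582 K, P₂ = 623 kPa.
W = 0 (no volume change).
ΔU = nCvΔT = 6.85×12.5×(582−399) = 15600 J.
Q = ΔU = 15600 J.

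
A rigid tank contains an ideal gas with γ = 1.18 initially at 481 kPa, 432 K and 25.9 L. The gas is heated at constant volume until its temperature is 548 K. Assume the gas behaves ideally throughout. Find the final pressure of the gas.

610 kPa

Isochoric: V stays 25.9 L; P/T = const ⇒ T₂ = 548 K, P₂ = 610 kPa.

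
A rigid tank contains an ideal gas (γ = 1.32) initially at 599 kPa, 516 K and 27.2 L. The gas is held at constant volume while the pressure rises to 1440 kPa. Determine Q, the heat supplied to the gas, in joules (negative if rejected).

71500 J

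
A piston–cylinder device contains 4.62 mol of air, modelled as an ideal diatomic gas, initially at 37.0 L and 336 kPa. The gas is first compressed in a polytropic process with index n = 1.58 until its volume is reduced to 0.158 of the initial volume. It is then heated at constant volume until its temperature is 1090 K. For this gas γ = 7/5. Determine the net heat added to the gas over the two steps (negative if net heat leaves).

32500 J

T₁ = P₁V₁/(nR) = 336×37.0/(4.62×8.314) = 324 K.
Step 1 — Polytropic n=1.58: T₂ = T₁(V₁/V₂)^(n−1) = 324×(6.33)^0.58 = 944 K; P₂ = P₁(V₁/V₂)^n = 6200 kPa.
W = (P₁V₁−P₂V₂)/(n−1) = (336×37.0−6200×5.85)/0.58 = -41100 J.
ΔU = nCvΔT = 4.62×20.8×(944−324) = 59500 J.
Q = ΔU + W = 18500 J.
State after step 1: P = 6200 kPa, V = 5.85 L, T = 944 K.
Step 2 — Isochoric: V stays 5.85 L; P/T = const ⇒ T₂ = 1090 K, P₂ = 7160 kPa.
W = 0 (no volume change).
ΔU = nCvΔT = 4.62×20.8×(1090−944) = 14000 J.
Q = ΔU = 14000 J.
Net over both steps: W = -41100 J, Q = 32500 J, ΔU = 73600 J.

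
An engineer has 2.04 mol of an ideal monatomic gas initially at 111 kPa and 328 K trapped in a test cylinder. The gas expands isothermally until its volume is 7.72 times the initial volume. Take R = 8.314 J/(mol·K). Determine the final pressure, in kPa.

V₁ = nRT₁/P₁ = 2.04×8.314×328/111 = 50.1 L.
Isothermal: T stays 328 K; PV = const ⇒ V₂ = 387 L, P₂ = 14.4 kPa.

14.4 kPa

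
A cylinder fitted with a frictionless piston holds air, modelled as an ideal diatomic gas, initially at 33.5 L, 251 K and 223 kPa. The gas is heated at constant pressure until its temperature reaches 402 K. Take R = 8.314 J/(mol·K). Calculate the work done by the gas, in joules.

n = P₁V₁/(RT₁) = 223×33.5/(8.314×251) = 3.58 mol.
Isobaric: P stays 223 kPa; V/T = const ⇒ T₂ = 402 K, V₂ = 53.7 L.
W = PΔV = 223×(53.7−33.5) kPa·L = 4490 J.

4490 J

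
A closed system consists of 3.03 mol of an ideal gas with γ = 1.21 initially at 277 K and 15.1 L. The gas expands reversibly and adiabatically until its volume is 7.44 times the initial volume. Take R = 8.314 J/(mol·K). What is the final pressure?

40.8 kPa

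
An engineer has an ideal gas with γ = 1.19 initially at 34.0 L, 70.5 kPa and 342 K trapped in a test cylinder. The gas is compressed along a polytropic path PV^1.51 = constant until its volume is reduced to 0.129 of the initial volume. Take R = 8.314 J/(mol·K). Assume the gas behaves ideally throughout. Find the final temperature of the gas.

Polytropic n=1.51: T₂ = T₁(V₁/V₂)^(n−1) = 342×(7.75)^0.51 = 972 K; P₂ = P₁(V₁/V₂)^n = 1550 kPa.

972 K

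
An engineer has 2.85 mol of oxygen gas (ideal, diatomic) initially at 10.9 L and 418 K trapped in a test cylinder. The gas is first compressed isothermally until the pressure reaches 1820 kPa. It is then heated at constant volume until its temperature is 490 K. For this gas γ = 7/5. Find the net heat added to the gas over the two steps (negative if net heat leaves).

P₁ = nRT₁/V₁ = 2.85×8.314×418/10.9 = 909 kPa.
Step 1 — Isothermal: T stays 418 K; PV = const ⇒ V₂ = 5.44 L, P₂ = 1820 kPa.
ΔU = 0 (ideal gas, T constant).
W = nRT ln(V₂/V₁) = 2.85×8.314×418×ln(0.499) = -6880 J.
Q = ΔU + W = -6880 J.
State after step 1: P = 1820 kPa, V = 5.44 L, T = 418 K.
Step 2 — Isochoric: V stays 5.44 L; P/T = const ⇒ T₂ = 490 K, P₂ = 2130 kPa.
W = 0 (no volume change).
ΔU = nCvΔT = 2.85×20.8×(490−418) = 4270 J.
Q = ΔU = 4270 J.
Net over both steps: W = -6880 J, Q = -2610 J, ΔU = 4270 J.

-2610 J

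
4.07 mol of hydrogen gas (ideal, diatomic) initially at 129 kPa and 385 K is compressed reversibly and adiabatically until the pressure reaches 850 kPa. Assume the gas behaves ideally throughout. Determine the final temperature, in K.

660 K

V₁ = nRT₁/P₁ = 4.07×8.314×385/129 = 101 L.
Adiabatic: T₂/T₁ = (P₂/P₁)^((γ−1)/γ) ⇒ T₂ = 385×(6.59)^0.286 = 660 K; V₂ = 26.3 L.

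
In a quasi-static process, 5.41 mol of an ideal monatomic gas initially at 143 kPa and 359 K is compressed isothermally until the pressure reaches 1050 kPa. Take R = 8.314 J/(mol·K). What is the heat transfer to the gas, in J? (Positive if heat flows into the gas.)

V₁ = nRT₁/P₁ = 5.41×8.314×359/143 = 113 L.
Isothermal: T stays 359 K; PV = const ⇒ V₂ = 15.4 L, P₂ = 1050 kPa.
ΔU = 0 (ideal gas, T constant).
W = nRT ln(V₂/V₁) = 5.41×8.314×359×ln(0.136) = -32200 J.
Q = ΔU + W = -32200 J.

-32200 J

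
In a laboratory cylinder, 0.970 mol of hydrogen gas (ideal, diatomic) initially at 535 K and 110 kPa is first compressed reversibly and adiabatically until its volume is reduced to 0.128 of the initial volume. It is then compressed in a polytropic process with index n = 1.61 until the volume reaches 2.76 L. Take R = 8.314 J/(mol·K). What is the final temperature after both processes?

1750 K

V₁ = nRT₁/P₁ = 0.970×8.314×535/110 = 39.2 L.
Step 1 — Adiabatic: TV^(γ−1) = const ⇒ T₂ = 535×(7.81)^0.400 = 1220 K; PV^γ = const ⇒ P₂ = 1960 kPa.
ΔU = nCvΔT = 0.970×20.8×(1220−535) = 13800 J.
Q = 0 for an adiabatic process, so W = −ΔU = -13800 J.
State after step 1: P = 1960 kPa, V = 5.02 L, T = 1220 K.
Step 2 — Polytropic n=1.61: T₂ = T₁(V₁/V₂)^(n−1) = 1220×(1.82)^0.61 = 1750 K; P₂ = P₁(V₁/V₂)^n = 5120 kPa.
W = (P₁V₁−P₂V₂)/(n−1) = (1960×5.02−5120×2.76)/0.61 = -7090 J.
ΔU = nCvΔT = 0.970×20.8×(1750−1220) = 10800 J.
Q = ΔU + W = 3720 J.
Net over both steps: W = -20900 J, Q = 3720 J, ΔU = 24600 J.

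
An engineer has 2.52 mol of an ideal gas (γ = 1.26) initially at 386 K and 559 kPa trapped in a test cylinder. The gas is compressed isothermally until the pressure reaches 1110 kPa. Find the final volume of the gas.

V₁ = nRT₁/P₁ = 2.52×8.314×386/559 = 14.5 L.
Isothermal: T stays 386 K; PV = const ⇒ V₂ = 7.29 L, P₂ = 1110 kPa.

7.29 L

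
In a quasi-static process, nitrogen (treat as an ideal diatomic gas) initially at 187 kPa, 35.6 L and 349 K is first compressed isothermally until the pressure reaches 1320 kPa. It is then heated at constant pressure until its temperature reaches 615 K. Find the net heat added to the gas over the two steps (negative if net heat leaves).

4750 J

n = P₁V₁/(RT₁) = 187×35.6/(8.314×349) = 2.29 mol.
Step 1 — Isothermal: T stays 349 K; PV = const ⇒ V₂ = 5.04 L, P₂ = 1320 kPa.
ΔU = 0 (ideal gas, T constant).
W = nRT ln(V₂/V₁) = 2.29×8.314×349×ln(0.142) = -13000 J.
Q = ΔU + W = -13000 J.
State after step 1: P = 1320 kPa, V = 5.04 L, T = 349 K.
Step 2 — Isobaric: P stays 1320 kPa; V/T = const ⇒ T₂ = 615 K, V₂ = 8.89 L.
W = PΔV = 1320×(8.89−5.04) kPa·L = 5070 J.
ΔU = nCvΔT = 2.29×20.8×(615−349) = 12700 J.
Q = ΔU + W = nCpΔT = 17800 J.
Net over both steps: W = -7940 J, Q = 4750 J, ΔU = 12700 J.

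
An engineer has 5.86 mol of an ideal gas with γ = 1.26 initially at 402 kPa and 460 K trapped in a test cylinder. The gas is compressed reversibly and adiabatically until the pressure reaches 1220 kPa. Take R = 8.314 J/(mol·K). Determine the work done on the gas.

22200 J

V₁ = nRT₁/P₁ = 5.86×8.314×460/402 = 55.7 L.
Adiabatic: T₂/T₁ = (P₂/P₁)^((γ−1)/γ) ⇒ T₂ = 460×(3.03)^0.206 = 578 K; V₂ = 23.1 L.
ΔU = nCvΔT = 5.86×32.0×(578−460) = 22200 J.
Q = 0 for an adiabatic process, so W = −ΔU = -22200 J.
Work done on the gas = −W_by = 22200 J.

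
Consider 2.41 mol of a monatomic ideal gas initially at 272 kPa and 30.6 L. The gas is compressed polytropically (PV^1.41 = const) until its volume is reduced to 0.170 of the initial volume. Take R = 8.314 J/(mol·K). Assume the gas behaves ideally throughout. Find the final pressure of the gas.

T₁ = P₁V₁/(nR) = 272×30.6/(2.41×8.314) = 415 K.
Polytropic n=1.41: T₂ = T₁(V₁/V₂)^(n−1) = 415×(5.88)^0.41 = 859 K; P₂ = P₁(V₁/V₂)^n = 3310 kPa.

3310 kPa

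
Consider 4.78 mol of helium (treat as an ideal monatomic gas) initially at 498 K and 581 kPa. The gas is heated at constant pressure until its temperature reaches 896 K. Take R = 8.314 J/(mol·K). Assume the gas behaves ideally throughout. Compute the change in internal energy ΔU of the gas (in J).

V₁ = nRT₁/P₁ = 4.78×8.314×498/581 = 34.1 L.
Isobaric: P stays 581 kPa; V/T = const ⇒ T₂ = 896 K, V₂ = 61.3 L.
For an ideal gas ΔU = nCvΔT with Cv = (3/2)R = 12.5 J/(mol·K).
ΔU = 4.78×12.5×(896−498) = 23700 J.

23700 J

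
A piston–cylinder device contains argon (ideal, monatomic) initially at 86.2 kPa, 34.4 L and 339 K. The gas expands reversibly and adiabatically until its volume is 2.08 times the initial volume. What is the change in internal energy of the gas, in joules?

n = P₁V₁/(RT₁) = 86.2×34.4/(8.314×339) = 1.05 mol.
Adiabatic: TV^(γ−1) = const ⇒ T₂ = 339×(0.481)^0.667 = 208 K; PV^γ = const ⇒ P₂ = 25.4 kPa.
For an ideal gas ΔU = nCvΔT with Cv = (3/2)R = 12.5 J/(mol·K).
ΔU = 1.05×12.5×(208−339) = -1720 J.

-1720 J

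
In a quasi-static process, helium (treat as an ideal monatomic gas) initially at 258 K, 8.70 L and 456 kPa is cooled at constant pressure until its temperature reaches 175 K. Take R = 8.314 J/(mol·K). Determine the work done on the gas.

n = P₁V₁/(RT₁) = 456×8.70/(8.314×258) = 1.85 mol.
Isobaric: P stays 456 kPa; V/T = const ⇒ T₂ = 175 K, V₂ = 5.90 L.
W = PΔV = 456×(5.90−8.70) kPa·L = -1280 J.
Work done on the gas = −W_by = 1280 J.

1280 J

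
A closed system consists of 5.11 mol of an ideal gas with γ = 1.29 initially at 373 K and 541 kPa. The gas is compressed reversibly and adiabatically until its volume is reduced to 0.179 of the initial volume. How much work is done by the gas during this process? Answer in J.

-35400 J

V₁ = nRT₁/P₁ = 5.11×8.314×373/541 = 29.3 L.
Adiabatic: TV^(γ−1) = const ⇒ T₂ = 373×(5.59)^0.290 = 614 K; PV^γ = const ⇒ P₂ = 4980 kPa.
ΔU = nCvΔT = 5.11×28.7×(614−373) = 35400 J.
Q = 0 for an adiabatic process, so W = −ΔU = -35400 J.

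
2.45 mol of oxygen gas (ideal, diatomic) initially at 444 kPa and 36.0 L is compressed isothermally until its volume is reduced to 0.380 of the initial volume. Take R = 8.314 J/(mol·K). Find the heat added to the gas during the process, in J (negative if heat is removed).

T₁ = P₁V₁/(nR) = 444×36.0/(2.45×8.314) = 785 K.
Isothermal: T stays 785 K; PV = const ⇒ V₂ = 13.7 L, P₂ = 1170 kPa.
ΔU = 0 (ideal gas, T constant).
W = nRT ln(V₂/V₁) = 2.45×8.314×785×ln(0.380) = -15500 J.
Q = ΔU + W = -15500 J.

-15500 J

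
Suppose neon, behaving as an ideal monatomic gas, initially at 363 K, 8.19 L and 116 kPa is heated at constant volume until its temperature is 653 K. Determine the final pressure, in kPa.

209 kPa

Isochoric: V stays 8.19 L; P/T = const ⇒ T₂ = 653 K, P₂ = 209 kPa.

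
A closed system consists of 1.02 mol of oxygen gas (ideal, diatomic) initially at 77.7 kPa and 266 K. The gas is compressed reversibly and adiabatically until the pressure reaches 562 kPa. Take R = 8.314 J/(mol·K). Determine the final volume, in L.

V₁ = nRT₁/P₁ = 1.02×8.314×266/77.7 = 29.0 L.
Adiabatic: T₂/T₁ = (P₂/P₁)^((γ−1)/γ) ⇒ T₂ = 266×(7.23)^0.286 = 468 K; V₂ = 7.06 L.

7.06 L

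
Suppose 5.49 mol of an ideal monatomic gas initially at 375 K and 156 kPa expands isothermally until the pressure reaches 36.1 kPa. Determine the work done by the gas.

V₁ = nRT₁/P₁ = 5.49×8.314×375/156 = 110 L.
Isothermal: T stays 375 K; PV = const ⇒ V₂ = 474 L, P₂ = 36.1 kPa.
W = nRT ln(V₂/V₁) = 5.49×8.314×375×ln(4.32) = 25100 J.

25100 J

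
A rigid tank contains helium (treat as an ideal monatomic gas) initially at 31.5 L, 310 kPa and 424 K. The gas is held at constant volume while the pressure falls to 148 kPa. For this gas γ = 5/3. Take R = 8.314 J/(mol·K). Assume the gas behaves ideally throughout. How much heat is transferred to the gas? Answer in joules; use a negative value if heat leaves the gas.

-7650 J

n = P₁V₁/(RT₁) = 310×31.5/(8.314×424) = 2.77 mol.
Isochoric: V stays 31.5 L; P/T = const ⇒ T₂ = 202 K, P₂ = 148 kPa.
W = 0 (no volume change).
ΔU = nCvΔT = 2.77×12.5×(202−424) = -7650 J.
Q = ΔU = -7650 J.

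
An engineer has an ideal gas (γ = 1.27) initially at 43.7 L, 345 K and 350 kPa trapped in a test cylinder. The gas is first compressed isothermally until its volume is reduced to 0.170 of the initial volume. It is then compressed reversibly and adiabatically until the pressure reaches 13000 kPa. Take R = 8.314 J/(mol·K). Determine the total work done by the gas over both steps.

-54300 J

n = P₁V₁/(RT₁) = 350×43.7/(8.314×345) = 5.33 mol.
Step 1 — Isothermal: T stays 345 K; PV = const ⇒ V₂ = 7.43 L, P₂ = 2060 kPa.
ΔU = 0 (ideal gas, T constant).
W = nRT ln(V₂/V₁) = 5.33×8.314×345×ln(0.170) = -27100 J.
Q = ΔU + W = -27100 J.
State after step 1: P = 2060 kPa, V = 7.43 L, T = 345 K.
Step 2 — Adiabatic: T₂/T₁ = (P₂/P₁)^((γ−1)/γ) ⇒ T₂ = 345×(6.31)^0.213 = 510 K; V₂ = 1.74 L.
ΔU = nCvΔT = 5.33×30.8×(510−345) = 27200 J.
Q = 0 for an adiabatic process, so W = −ΔU = -27200 J.
Net over both steps: W = -54300 J, Q = -27100 J, ΔU = 27200 J.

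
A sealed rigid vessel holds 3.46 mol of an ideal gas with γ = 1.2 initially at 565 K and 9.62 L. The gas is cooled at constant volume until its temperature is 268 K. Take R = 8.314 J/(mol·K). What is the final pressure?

P₁ = nRT₁/V₁ = 3.46×8.314×565/9.62 = 1690 kPa.
Isochoric: V stays 9.62 L; P/T = const ⇒ T₂ = 268 K, P₂ = 801 kPa.

801 kPa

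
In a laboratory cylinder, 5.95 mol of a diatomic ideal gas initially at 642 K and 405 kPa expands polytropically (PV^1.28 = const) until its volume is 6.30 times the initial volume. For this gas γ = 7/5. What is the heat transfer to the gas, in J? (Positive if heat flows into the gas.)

V₁ = nRT₁/P₁ = 5.95×8.314×642/405 = 78.4 L.
Polytropic n=1.28: T₂ = T₁(V₁/V₂)^(n−1) = 642×(0.159)^0.28 = 383 K; P₂ = P₁(V₁/V₂)^n = 38.4 kPa.
W = (P₁V₁−P₂V₂)/(n−1) = (405×78.4−38.4×494)/0.28 = 45700 J.
ΔU = nCvΔT = 5.95×20.8×(383−642) = -32000 J.
Q = ΔU + W = 13700 J.

13700 J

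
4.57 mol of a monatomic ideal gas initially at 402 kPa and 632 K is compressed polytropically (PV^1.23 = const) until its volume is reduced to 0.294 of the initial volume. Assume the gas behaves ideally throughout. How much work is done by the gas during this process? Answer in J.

V₁ = nRT₁/P₁ = 4.57×8.314×632/402 = 59.7 L.
Polytropic n=1.23: T₂ = T₁(V₁/V₂)^(n−1) = 632×(3.40)^0.23 = 838 K; P₂ = P₁(V₁/V₂)^n = 1810 kPa.
W = (P₁V₁−P₂V₂)/(n−1) = (402×59.7−1810×17.6)/0.23 = -34000 J.

-34000 J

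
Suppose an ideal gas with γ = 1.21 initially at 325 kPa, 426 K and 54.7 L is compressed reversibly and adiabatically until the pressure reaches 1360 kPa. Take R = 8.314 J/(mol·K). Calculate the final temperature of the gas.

Adiabatic: T₂/T₁ = (P₂/P₁)^((γ−1)/γ) ⇒ T₂ = 426×(4.18)^0.174 = 546 K; V₂ = 16.8 L.

546 K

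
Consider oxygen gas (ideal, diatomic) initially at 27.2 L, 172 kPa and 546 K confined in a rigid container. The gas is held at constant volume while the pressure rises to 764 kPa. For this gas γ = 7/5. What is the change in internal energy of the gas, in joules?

n = P₁V₁/(RT₁) = 172×27.2/(8.314×546) = 1.03 mol.
Isochoric: V stays 27.2 L; P/T = const ⇒ T₂ = 2430 K, P₂ = 764 kPa.
For an ideal gas ΔU = nCvΔT with Cv = (5/2)R = 20.8 J/(mol·K).
ΔU = 1.03×20.8×(2430−546) = 40300 J.

40300 J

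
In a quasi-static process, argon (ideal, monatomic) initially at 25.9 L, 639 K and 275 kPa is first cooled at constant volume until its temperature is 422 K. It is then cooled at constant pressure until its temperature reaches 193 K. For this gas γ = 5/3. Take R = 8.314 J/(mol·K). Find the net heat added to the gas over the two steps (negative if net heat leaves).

n = P₁V₁/(RT₁) = 275×25.9/(8.314×639) = 1.34 mol.
Step 1 — Isochoric: V stays 25.9 L; P/T = const ⇒ T₂ = 422 K, P₂ = 182 kPa.
W = 0 (no volume change).
ΔU = nCvΔT = 1.34×12.5×(422−639) = -3630 J.
Q = ΔU = -3630 J.
State after step 1: P = 182 kPa, V = 25.9 L, T = 422 K.
Step 2 — Isobaric: P stays 182 kPa; V/T = const ⇒ T₂ = 193 K, V₂ = 11.8 L.
W = PΔV = 182×(11.8−25.9) kPa·L = -2550 J.
ΔU = nCvΔT = 1.34×12.5×(193−422) = -3830 J.
Q = ΔU + W = nCpΔT = -6380 J.
Net over both steps: W = -2550 J, Q = -10000 J, ΔU = -7460 J.

-10000 J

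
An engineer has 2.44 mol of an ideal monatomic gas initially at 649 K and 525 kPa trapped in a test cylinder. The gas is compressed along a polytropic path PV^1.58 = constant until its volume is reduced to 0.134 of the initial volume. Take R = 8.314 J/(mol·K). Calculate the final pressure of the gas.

V₁ = nRT₁/P₁ = 2.44×8.314×649/525 = 25.1 L.
Polytropic n=1.58: T₂ = T₁(V₁/V₂)^(n−1) = 649×(7.46)^0.58 = 2080 K; P₂ = P₁(V₁/V₂)^n = 12600 kPa.

12600 kPa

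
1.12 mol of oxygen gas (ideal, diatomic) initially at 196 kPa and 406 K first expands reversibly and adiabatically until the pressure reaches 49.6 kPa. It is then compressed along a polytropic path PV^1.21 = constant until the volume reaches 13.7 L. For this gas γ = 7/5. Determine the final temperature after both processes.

362 K

V₁ = nRT₁/P₁ = 1.12×8.314×406/196 = 19.3 L.
Step 1 — Adiabatic: T₂/T₁ = (P₂/P₁)^((γ−1)/γ) ⇒ T₂ = 406×(0.253)^0.286 = 274 K; V₂ = 51.5 L.
ΔU = nCvΔT = 1.12×20.8×(274−406) = -3070 J.
Q = 0 for an adiabatic process, so W = −ΔU = 3070 J.
State after step 1: P = 49.6 kPa, V = 51.5 L, T = 274 K.
Step 2 — Polytropic n=1.21: T₂ = T₁(V₁/V₂)^(n−1) = 274×(3.76)^0.21 = 362 K; P₂ = P₁(V₁/V₂)^n = 246 kPa.
W = (P₁V₁−P₂V₂)/(n−1) = (49.6×51.5−246×13.7)/0.21 = -3900 J.
ΔU = nCvΔT = 1.12×20.8×(362−274) = 2050 J.
Q = ΔU + W = -1850 J.
Net over both steps: W = -827 J, Q = -1850 J, ΔU = -1020 J.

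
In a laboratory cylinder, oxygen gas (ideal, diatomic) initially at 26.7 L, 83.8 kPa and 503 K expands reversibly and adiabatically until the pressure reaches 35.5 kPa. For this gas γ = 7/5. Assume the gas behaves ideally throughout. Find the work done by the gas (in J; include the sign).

1220 J

n = P₁V₁/(RT₁) = 83.8×26.7/(8.314×503) = 0.535 mol.
Adiabatic: T₂/T₁ = (P₂/P₁)^((γ−1)/γ) ⇒ T₂ = 503×(0.424)^0.286 = 394 K; V₂ = 49.3 L.
ΔU = nCvΔT = 0.535×20.8×(394−503) = -1220 J.
Q = 0 for an adiabatic process, so W = −ΔU = 1220 J.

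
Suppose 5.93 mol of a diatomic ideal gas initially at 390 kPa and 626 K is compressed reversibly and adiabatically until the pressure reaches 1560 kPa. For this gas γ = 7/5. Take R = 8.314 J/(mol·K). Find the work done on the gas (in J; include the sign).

V₁ = nRT₁/P₁ = 5.93×8.314×626/390 = 79.1 L.
Adiabatic: T₂/T₁ = (P₂/P₁)^((γ−1)/γ) ⇒ T₂ = 626×(4.00)^0.286 = 930 K; V₂ = 29.4 L.
ΔU = nCvΔT = 5.93×20.8×(930−626) = 37500 J.
Q = 0 for an adiabatic process, so W = −ΔU = -37500 J.
Work done on the gas = −W_by = 37500 J.

37500 J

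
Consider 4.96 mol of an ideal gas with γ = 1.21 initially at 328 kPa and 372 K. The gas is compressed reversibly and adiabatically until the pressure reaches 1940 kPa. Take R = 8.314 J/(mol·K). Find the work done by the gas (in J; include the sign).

-26400 J

V₁ = nRT₁/P₁ = 4.96×8.314×372/328 = 46.8 L.
Adiabatic: T₂/T₁ = (P₂/P₁)^((γ−1)/γ) ⇒ T₂ = 372×(5.91)^0.174 = 506 K; V₂ = 10.8 L.
ΔU = nCvΔT = 4.96×39.6×(506−372) = 26400 J.
Q = 0 for an adiabatic process, so W = −ΔU = -26400 J.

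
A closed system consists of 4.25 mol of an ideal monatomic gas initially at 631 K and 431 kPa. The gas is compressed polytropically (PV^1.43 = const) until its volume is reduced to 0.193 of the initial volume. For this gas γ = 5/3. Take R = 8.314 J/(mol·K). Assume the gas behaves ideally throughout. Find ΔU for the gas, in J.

V₁ = nRT₁/P₁ = 4.25×8.314×631/431 = 51.7 L.
Polytropic n=1.43: T₂ = T₁(V₁/V₂)^(n−1) = 631×(5.18)^0.43 = 1280 K; P₂ = P₁(V₁/V₂)^n = 4530 kPa.
For an ideal gas ΔU = nCvΔT with Cv = (3/2)R = 12.5 J/(mol·K).
ΔU = 4.25×12.5×(1280−631) = 34400 J.

34400 J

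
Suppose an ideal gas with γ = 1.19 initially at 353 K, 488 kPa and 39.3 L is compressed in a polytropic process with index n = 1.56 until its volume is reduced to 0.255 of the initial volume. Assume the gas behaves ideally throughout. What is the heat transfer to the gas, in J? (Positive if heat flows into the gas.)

n = P₁V₁/(RT₁) = 488×39.3/(8.314×353) = 6.53 mol.
Polytropic n=1.56: T₂ = T₁(V₁/V₂)^(n−1) = 353×(3.92)^0.56 = 759 K; P₂ = P₁(V₁/V₂)^n = 4110 kPa.
W = (P₁V₁−P₂V₂)/(n−1) = (488×39.3−4110×10.0)/0.56 = -39400 J.
ΔU = nCvΔT = 6.53×43.8×(759−353) = 116000 J.
Q = ΔU + W = 76700 J.

76700 J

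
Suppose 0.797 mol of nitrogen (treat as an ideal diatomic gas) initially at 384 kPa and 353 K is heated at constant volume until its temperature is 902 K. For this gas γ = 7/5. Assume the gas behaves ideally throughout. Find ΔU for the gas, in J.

9090 J

V₁ = nRT₁/P₁ = 0.797×8.314×353/384 = 6.09 L.
Isochoric: V stays 6.09 L; P/T = const ⇒ T₂ = 902 K, P₂ = 981 kPa.
For an ideal gas ΔU = nCvΔT with Cv = (5/2)R = 20.8 J/(mol·K).
ΔU = 0.797×20.8×(902−353) = 9090 J.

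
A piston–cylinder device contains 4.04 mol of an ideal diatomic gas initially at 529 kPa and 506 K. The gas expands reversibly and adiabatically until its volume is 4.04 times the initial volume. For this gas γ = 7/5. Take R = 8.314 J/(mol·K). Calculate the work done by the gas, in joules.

V₁ = nRT₁/P₁ = 4.04×8.314×506/529 = 32.1 L.
Adiabatic: TV^(γ−1) = const ⇒ T₂ = 506×(0.248)^0.400 = 289 K; PV^γ = const ⇒ P₂ = 74.9 kPa.
ΔU = nCvΔT = 4.04×20.8×(289−506) = -18200 J.
Q = 0 for an adiabatic process, so W = −ΔU = 18200 J.

18200 J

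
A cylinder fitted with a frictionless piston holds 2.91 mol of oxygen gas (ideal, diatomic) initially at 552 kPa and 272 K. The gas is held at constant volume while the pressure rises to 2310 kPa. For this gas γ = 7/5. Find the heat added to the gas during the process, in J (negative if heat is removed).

V₁ = nRT₁/P₁ = 2.91×8.314×272/552 = 11.9 L.
Isochoric: V stays 11.9 L; P/T = const ⇒ T₂ = 1140 K, P₂ = 2310 kPa.
W = 0 (no volume change).
ΔU = nCvΔT = 2.91×20.8×(1140−272) = 52400 J.
Q = ΔU = 52400 J.

52400 J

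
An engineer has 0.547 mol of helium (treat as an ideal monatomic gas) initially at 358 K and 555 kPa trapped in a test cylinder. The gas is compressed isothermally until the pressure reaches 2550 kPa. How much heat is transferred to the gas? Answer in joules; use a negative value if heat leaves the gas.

V₁ = nRT₁/P₁ = 0.547×8.314×358/555 = 2.93 L.
Isothermal: T stays 358 K; PV = const ⇒ V₂ = 0.638 L, P₂ = 2550 kPa.
ΔU = 0 (ideal gas, T constant).
W = nRT ln(V₂/V₁) = 0.547×8.314×358×ln(0.218) = -2480 J.
Q = ΔU + W = -2480 J.

-2480 J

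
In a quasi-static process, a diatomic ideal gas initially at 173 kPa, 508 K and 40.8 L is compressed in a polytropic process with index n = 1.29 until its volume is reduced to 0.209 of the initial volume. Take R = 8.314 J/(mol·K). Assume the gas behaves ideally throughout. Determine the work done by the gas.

n = P₁V₁/(RT₁) = 173×40.8/(8.314×508) = 1.67 mol.
Polytropic n=1.29: T₂ = T₁(V₁/V₂)^(n−1) = 508×(4.78)^0.29 = 800 K; P₂ = P₁(V₁/V₂)^n = 1300 kPa.
W = (P₁V₁−P₂V₂)/(n−1) = (173×40.8−1300×8.53)/0.29 = -14000 J.

-14000 J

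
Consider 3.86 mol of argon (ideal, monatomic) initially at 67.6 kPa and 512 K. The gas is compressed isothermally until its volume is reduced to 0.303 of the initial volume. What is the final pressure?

V₁ = nRT₁/P₁ = 3.86×8.314×512/67.6 = 243 L.
Isothermal: T stays 512 K; PV = const ⇒ V₂ = 73.6 L, P₂ = 223 kPa.

223 kPa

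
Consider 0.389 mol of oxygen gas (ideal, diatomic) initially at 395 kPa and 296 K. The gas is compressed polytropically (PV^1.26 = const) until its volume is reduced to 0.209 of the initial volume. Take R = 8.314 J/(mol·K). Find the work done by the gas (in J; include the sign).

V₁ = nRT₁/P₁ = 0.389×8.314×296/395 = 2.42 L.
Polytropic n=1.26: T₂ = T₁(V₁/V₂)^(n−1) = 296×(4.78)^0.26 = 445 K; P₂ = P₁(V₁/V₂)^n = 2840 kPa.
W = (P₁V₁−P₂V₂)/(n−1) = (395×2.42−2840×0.507)/0.26 = -1850 J.

-1850 J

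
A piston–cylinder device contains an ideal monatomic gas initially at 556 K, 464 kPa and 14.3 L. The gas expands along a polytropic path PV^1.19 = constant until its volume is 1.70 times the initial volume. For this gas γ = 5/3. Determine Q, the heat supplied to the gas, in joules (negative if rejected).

2390 J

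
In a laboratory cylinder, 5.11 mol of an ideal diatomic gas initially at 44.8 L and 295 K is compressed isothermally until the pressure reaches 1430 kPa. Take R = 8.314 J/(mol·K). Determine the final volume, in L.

P₁ = nRT₁/V₁ = 5.11×8.314×295/44.8 = 280 kPa.
Isothermal: T stays 295 K; PV = const ⇒ V₂ = 8.76 L, P₂ = 1430 kPa.

8.76 L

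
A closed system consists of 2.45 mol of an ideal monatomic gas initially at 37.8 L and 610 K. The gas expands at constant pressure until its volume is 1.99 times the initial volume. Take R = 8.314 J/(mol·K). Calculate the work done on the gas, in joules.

P₁ = nRT₁/V₁ = 2.45×8.314×610/37.8 = 329 kPa.
Isobaric: P stays 329 kPa; V/T = const ⇒ T₂ = 1210 K, V₂ = 75.2 L.
W = PΔV = 329×(75.2−37.8) kPa·L = 12300 J.
Work done on the gas = −W_by = -12300 J.

-12300 J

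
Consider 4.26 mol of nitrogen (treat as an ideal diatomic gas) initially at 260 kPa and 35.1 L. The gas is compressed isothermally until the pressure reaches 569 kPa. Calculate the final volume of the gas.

16.0 L

T₁ = P₁V₁/(nR) = 260×35.1/(4.26×8.314) = 258 K.
Isothermal: T stays 258 K; PV = const ⇒ V₂ = 16.0 L, P₂ = 569 kPa.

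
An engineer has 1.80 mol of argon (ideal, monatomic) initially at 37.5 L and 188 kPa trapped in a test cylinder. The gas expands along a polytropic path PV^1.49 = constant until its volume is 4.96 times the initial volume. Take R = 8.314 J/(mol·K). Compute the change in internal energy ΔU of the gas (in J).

-5750 J

T₁ = P₁V₁/(nR) = 188×37.5/(1.80×8.314) = 471 K.
Polytropic n=1.49: T₂ = T₁(V₁/V₂)^(n−1) = 471×(0.202)^0.49 = 215 K; P₂ = P₁(V₁/V₂)^n = 17.3 kPa.
For an ideal gas ΔU = nCvΔT with Cv = (3/2)R = 12.5 J/(mol·K).
ΔU = 1.80×12.5×(215−471) = -5750 J.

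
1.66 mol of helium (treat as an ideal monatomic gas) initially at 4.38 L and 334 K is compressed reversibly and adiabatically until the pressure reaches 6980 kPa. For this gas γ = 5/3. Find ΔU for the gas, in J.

P₁ = nRT₁/V₁ = 1.66×8.314×334/4.38 = 1050 kPa.
Adiabatic: T₂/T₁ = (P₂/P₁)^((γ−1)/γ) ⇒ T₂ = 334×(6.63)^0.400 = 712 K; V₂ = 1.41 L.
For an ideal gas ΔU = nCvΔT with Cv = (3/2)R = 12.5 J/(mol·K).
ΔU = 1.66×12.5×(712−334) = 7820 J.

7820 J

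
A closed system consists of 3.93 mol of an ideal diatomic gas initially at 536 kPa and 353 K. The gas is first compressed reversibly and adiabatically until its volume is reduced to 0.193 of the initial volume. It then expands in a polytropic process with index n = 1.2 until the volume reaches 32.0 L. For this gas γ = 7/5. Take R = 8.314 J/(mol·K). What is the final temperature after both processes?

V₁ = nRT₁/P₁ = 3.93×8.314×353/536 = 21.5 L.
Step 1 — Adiabatic: TV^(γ−1) = const ⇒ T₂ = 353×(5.18)^0.400 = 682 K; PV^γ = const ⇒ P₂ = 5360 kPa.
ΔU = nCvΔT = 3.93×20.8×(682−353) = 26800 J.
Q = 0 for an adiabatic process, so W = −ΔU = -26800 J.
State after step 1: P = 5360 kPa, V = 4.15 L, T = 682 K.
Step 2 — Polytropic n=1.2: T₂ = T₁(V₁/V₂)^(n−1) = 682×(0.130)^0.20 = 453 K; P₂ = P₁(V₁/V₂)^n = 463 kPa.
W = (P₁V₁−P₂V₂)/(n−1) = (5360×4.15−463×32.0)/0.20 = 37300 J.
ΔU = nCvΔT = 3.93×20.8×(453−682) = -18700 J.
Q = ΔU + W = 18700 J.
Net over both steps: W = 10500 J, Q = 18700 J, ΔU = 8180 J.

453 K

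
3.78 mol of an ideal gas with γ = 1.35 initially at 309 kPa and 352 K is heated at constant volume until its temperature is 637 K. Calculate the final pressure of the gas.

559 kPa

V₁ = nRT₁/P₁ = 3.78×8.314×352/309 = 35.8 L.
Isochoric: V stays 35.8 L; P/T = const ⇒ T₂ = 637 K, P₂ = 559 kPa.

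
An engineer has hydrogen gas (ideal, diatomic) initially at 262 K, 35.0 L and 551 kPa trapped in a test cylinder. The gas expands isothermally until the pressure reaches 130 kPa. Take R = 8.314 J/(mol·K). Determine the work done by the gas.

27900 J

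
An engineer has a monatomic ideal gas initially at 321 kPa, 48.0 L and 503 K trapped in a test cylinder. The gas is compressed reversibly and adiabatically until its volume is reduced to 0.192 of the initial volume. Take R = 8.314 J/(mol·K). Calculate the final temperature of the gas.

1510 K

Adiabatic: TV^(γ−1) = const ⇒ T₂ = 503×(5.21)^0.667 = 1510 K; PV^γ = const ⇒ P₂ = 5020 kPa.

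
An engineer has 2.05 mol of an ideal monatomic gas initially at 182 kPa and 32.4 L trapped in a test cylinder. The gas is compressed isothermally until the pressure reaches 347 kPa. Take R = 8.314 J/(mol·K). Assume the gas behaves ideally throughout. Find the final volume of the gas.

T₁ = P₁V₁/(nR) = 182×32.4/(2.05×8.314) = 346 K.
Isothermal: T stays 346 K; PV = const ⇒ V₂ = 17.0 L, P₂ = 347 kPa.

17.0 L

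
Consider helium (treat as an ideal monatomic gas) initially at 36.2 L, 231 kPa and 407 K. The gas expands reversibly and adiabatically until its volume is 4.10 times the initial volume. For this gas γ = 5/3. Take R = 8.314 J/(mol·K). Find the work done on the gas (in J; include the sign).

n = P₁V₁/(RT₁) = 231×36.2/(8.314×407) = 2.47 mol.
Adiabatic: TV^(γ−1) = const ⇒ T₂ = 407×(0.244)^0.667 = 159 K; PV^γ = const ⇒ P₂ = 22.0 kPa.
ΔU = nCvΔT = 2.47×12.5×(159−407) = -7650 J.
Q = 0 for an adiabatic process, so W = −ΔU = 7650 J.
Work done on the gas = −W_by = -7650 J.

-7650 J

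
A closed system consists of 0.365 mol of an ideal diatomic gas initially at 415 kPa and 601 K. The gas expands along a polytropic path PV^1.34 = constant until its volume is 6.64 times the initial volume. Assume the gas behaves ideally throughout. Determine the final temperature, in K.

316 K

V₁ = nRT₁/P₁ = 0.365×8.314×601/415 = 4.39 L.
Polytropic n=1.34: T₂ = T₁(V₁/V₂)^(n−1) = 601×(0.151)^0.34 = 316 K; P₂ = P₁(V₁/V₂)^n = 32.8 kPa.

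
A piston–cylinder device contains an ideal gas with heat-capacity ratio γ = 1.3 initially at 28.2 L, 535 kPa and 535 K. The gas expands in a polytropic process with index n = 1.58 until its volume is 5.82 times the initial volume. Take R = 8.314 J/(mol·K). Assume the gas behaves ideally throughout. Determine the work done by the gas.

16600 J

n = P₁V₁/(RT₁) = 535×28.2/(8.314×535) = 3.39 mol.
Polytropic n=1.58: T₂ = T₁(V₁/V₂)^(n−1) = 535×(0.172)^0.58 = 193 K; P₂ = P₁(V₁/V₂)^n = 33.1 kPa.
W = (P₁V₁−P₂V₂)/(n−1) = (535×28.2−33.1×164)/0.58 = 16600 J.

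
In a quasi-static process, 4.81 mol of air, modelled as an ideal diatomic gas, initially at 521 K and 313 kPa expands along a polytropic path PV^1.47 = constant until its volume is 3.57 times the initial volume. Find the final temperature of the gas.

V₁ = nRT₁/P₁ = 4.81×8.314×521/313 = 66.6 L.
Polytropic n=1.47: T₂ = T₁(V₁/V₂)^(n−1) = 521×(0.280)^0.47 = 286 K; P₂ = P₁(V₁/V₂)^n = 48.2 kPa.

286 K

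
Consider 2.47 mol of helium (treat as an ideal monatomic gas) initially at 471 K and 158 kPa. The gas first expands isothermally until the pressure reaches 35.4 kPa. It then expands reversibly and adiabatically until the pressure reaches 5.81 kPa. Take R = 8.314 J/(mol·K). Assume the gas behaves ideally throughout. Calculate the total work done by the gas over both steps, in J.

V₁ = nRT₁/P₁ = 2.47×8.314×471/158 = 61.2 L.
Step 1 — Isothermal: T stays 471 K; PV = const ⇒ V₂ = 273 L, P₂ = 35.4 kPa.
ΔU = 0 (ideal gas, T constant).
W = nRT ln(V₂/V₁) = 2.47×8.314×471×ln(4.46) = 14500 J.
Q = ΔU + W = 14500 J.
State after step 1: P = 35.4 kPa, V = 273 L, T = 471 K.
Step 2 — Adiabatic: T₂/T₁ = (P₂/P₁)^((γ−1)/γ) ⇒ T₂ = 471×(0.164)^0.400 = 229 K; V₂ = 808 L.
ΔU = nCvΔT = 2.47×12.5×(229−471) = -7470 J.
Q = 0 for an adiabatic process, so W = −ΔU = 7470 J.
Net over both steps: W = 21900 J, Q = 14500 J, ΔU = -7470 J.

21900 J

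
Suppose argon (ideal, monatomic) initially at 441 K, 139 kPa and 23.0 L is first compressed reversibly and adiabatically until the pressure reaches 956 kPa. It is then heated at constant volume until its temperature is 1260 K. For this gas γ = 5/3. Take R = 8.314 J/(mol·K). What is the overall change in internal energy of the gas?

n = P₁V₁/(RT₁) = 139×23.0/(8.314×441) = 0.872 mol.
Step 1 — Adiabatic: T₂/T₁ = (P₂/P₁)^((γ−1)/γ) ⇒ T₂ = 441×(6.88)^0.400 = 954 K; V₂ = 7.23 L.
ΔU = nCvΔT = 0.872×12.5×(954−441) = 5580 J.
Q = 0 for an adiabatic process, so W = −ΔU = -5580 J.
State after step 1: P = 956 kPa, V = 7.23 L, T = 954 K.
Step 2 — Isochoric: V stays 7.23 L; P/T = const ⇒ T₂ = 1260 K, P₂ = 1260 kPa.
W = 0 (no volume change).
ΔU = nCvΔT = 0.872×12.5×(1260−954) = 3330 J.
Q = ΔU = 3330 J.
Net over both steps: W = -5580 J, Q = 3330 J, ΔU = 8910 J.

8910 J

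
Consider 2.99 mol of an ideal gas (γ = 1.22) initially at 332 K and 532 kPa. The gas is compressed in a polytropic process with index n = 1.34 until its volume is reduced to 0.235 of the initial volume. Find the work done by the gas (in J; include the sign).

-15400 J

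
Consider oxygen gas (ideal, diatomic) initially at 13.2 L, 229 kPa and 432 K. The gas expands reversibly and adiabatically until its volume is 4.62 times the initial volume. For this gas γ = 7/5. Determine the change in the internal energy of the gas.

n = P₁V₁/(RT₁) = 229×13.2/(8.314×432) = 0.842 mol.
Adiabatic: TV^(γ−1) = const ⇒ T₂ = 432×(0.216)^0.400 = 234 K; PV^γ = const ⇒ P₂ = 26.9 kPa.
For an ideal gas ΔU = nCvΔT with Cv = (5/2)R = 20.8 J/(mol·K).
ΔU = 0.842×20.8×(234−432) = -3460 J.

-3460 J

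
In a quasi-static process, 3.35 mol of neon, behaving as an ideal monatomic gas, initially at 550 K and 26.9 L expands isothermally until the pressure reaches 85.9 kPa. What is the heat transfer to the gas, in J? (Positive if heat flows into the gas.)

29000 J

P₁ = nRT₁/V₁ = 3.35×8.314×550/26.9 = 569 kPa.
Isothermal: T stays 550 K; PV = const ⇒ V₂ = 178 L, P₂ = 85.9 kPa.
ΔU = 0 (ideal gas, T constant).
W = nRT ln(V₂/V₁) = 3.35×8.314×550×ln(6.63) = 29000 J.
Q = ΔU + W = 29000 J.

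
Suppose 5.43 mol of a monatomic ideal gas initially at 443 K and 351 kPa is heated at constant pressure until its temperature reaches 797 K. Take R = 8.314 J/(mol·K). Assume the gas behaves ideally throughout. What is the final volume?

103 L

V₁ = nRT₁/P₁ = 5.43×8.314×443/351 = 57.0 L.
Isobaric: P stays 351 kPa; V/T = const ⇒ T₂ = 797 K, V₂ = 103 L.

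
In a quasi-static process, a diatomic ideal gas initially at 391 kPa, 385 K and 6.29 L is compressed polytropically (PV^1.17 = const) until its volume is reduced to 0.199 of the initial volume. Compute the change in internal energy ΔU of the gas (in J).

n = P₁V₁/(RT₁) = 391×6.29/(8.314×385) = 0.768 mol.
Polytropic n=1.17: T₂ = T₁(V₁/V₂)^(n−1) = 385×(5.03)^0.17 = 507 K; P₂ = P₁(V₁/V₂)^n = 2590 kPa.
For an ideal gas ΔU = nCvΔT with Cv = (5/2)R = 20.8 J/(mol·K).
ΔU = 0.768×20.8×(507−385) = 1940 J.

1940 J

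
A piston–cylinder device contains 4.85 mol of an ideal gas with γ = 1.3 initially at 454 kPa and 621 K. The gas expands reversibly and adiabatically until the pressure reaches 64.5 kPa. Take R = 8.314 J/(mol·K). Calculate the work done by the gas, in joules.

30300 J

V₁ = nRT₁/P₁ = 4.85×8.314×621/454 = 55.2 L.
Adiabatic: T₂/T₁ = (P₂/P₁)^((γ−1)/γ) ⇒ T₂ = 621×(0.142)^0.231 = 396 K; V₂ = 247 L.
ΔU = nCvΔT = 4.85×27.7×(396−621) = -30300 J.
Q = 0 for an adiabatic process, so W = −ΔU = 30300 J.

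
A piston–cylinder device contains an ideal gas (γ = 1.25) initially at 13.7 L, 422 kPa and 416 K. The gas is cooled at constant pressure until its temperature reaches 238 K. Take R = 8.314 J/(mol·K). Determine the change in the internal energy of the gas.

n = P₁V₁/(RT₁) = 422×13.7/(8.314×416) = 1.67 mol.
Isobaric: P stays 422 kPa; V/T = const ⇒ T₂ = 238 K, V₂ = 7.84 L.
For an ideal gas ΔU = nCvΔT with Cv = R/(γ−1) = 33.3 J/(mol·K).
ΔU = 1.67×33.3×(238−416) = -9900 J.

-9900 J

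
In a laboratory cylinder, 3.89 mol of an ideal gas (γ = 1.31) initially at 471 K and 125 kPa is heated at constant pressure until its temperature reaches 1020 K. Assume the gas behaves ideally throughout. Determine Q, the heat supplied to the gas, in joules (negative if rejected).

75000 J

V₁ = nRT₁/P₁ = 3.89×8.314×471/125 = 122 L.
Isobaric: P stays 125 kPa; V/T = const ⇒ T₂ = 1020 K, V₂ = 264 L.
W = PΔV = 125×(264−122) kPa·L = 17800 J.
ΔU = nCvΔT = 3.89×26.8×(1020−471) = 57300 J.
Q = ΔU + W = nCpΔT = 75000 J.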